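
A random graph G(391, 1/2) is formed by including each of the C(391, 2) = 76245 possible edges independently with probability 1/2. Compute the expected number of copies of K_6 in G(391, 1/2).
E[# K_6] = C(391, 6) · (1/2)^C(6, 2) = 4775165900583 / 2^15 ≈ 145726498.430878

For each 6-subset S of vertices (there are C(391, 6) = 4775165900583 such S), let X_S = 1 if S induces a K_6 (all C(6, 2) = 15 edges present). Then P(X_S = 1) = (1/2)^15 = 1/32768. By linearity of expectation, E[# K_6] = C(391, 6) · (1/2)^15 = 4775165900583 / 32768 ≈ 145726498.430878.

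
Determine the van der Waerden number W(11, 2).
W(11, 2) = 11 + 1 = 12

A 2-term AP is any pair of integers, so a monochromatic 2-AP exists iff some colour is used at least twice. With 11 colours, the colouring i ↦ i on {1, ..., 11} uses each colour once, avoiding any monochromatic pair, so W(11, 2) > 11. For {1, ..., 12}, pigeonhole forces two integers of the same colour, which form a monochromatic 2-AP. Hence W(11, 2) = 12.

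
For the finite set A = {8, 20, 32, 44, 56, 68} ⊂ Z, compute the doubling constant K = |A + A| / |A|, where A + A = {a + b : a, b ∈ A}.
K = |A + A| / |A| = 11/6

Enumerate A + A = {a + b : a, b ∈ A}. With |A| = 6, there are |A|^2 = 36 ordered sum pairs; collecting distinct values, A + A = {16, 28, 40, 52, 64, 76, 88, 100, 112, 124, 136}, so |A + A| = 11. Thus K = 11/6. Here |A + A| = 2|A| − 1 = 11, the minimum possible — so K = 11/6 is minimal, which holds iff A is an arithmetic progression.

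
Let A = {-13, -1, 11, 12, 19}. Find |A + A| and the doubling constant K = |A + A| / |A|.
K = |A + A| / |A| = 14/5

Enumerate A + A = {a + b : a, b ∈ A}. With |A| = 5, there are |A|^2 = 25 ordered sum pairs; collecting distinct values, A + A = {-26, -14, -2, -1, 6, 10, 11, 18, 22, 23, 24, 30, 31, 38}, so |A + A| = 14. Thus K = 14/5. For comparison, the minimum possible |A + A| over all 5-element sets is 2·5 − 1 = 9 (so min K = 9/5), attained only by arithmetic progressions.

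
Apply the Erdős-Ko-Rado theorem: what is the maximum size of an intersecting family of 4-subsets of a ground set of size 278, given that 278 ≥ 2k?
max |F| = C(277, 3) = 3504050

Erdős-Ko-Rado (1961): when n ≥ 2k, max |F| = C(n−1, k−1). The bound is attained by the star {A : i ∈ A} for any fixed i ∈ [n]. Here C(278−1, 4−1) = C(277, 3) = 3504050.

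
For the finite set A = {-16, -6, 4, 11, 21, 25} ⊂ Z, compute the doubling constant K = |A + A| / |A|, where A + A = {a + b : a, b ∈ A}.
K = |A + A| / |A| = 18/6 = 3

Enumerate A + A = {a + b : a, b ∈ A}. With |A| = 6, there are |A|^2 = 36 ordered sum pairs; collecting distinct values, A + A = {-32, -22, -12, -5, -2, 5, 8, 9, 15, 19, 22, 25, 29, 32, 36, 42, 46, 50}, so |A + A| = 18. Thus K = 18/6 = 3. For comparison, the minimum possible |A + A| over all 6-element sets is 2·6 − 1 = 11 (so min K = 11/6), attained only by arithmetic progressions.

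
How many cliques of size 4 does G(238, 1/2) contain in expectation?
E[# K_4] = C(238, 4) · (1/2)^C(4, 2) = 130344865 / 2^6 = 2036638.515625

For each 4-subset S of vertices (there are C(238, 4) = 130344865 such S), let X_S = 1 if S induces a K_4 (all C(4, 2) = 6 edges present). Then P(X_S = 1) = (1/2)^6 = 1/64. By linearity of expectation, E[# K_4] = C(238, 4) · (1/2)^6 = 130344865 / 64 = 2036638.515625.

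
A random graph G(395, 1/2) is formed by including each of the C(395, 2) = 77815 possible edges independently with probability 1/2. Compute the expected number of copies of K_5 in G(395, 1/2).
E[# K_5] = C(395, 5) · (1/2)^C(5, 2) = 78120937454 / 2^10 = 39060468727/512 ≈ 76289977.982422

For each 5-subset S of vertices (there are C(395, 5) = 78120937454 such S), let X_S = 1 if S induces a K_5 (all C(5, 2) = 10 edges present). Then P(X_S = 1) = (1/2)^10 = 1/1024. By linearity of expectation, E[# K_5] = C(395, 5) · (1/2)^10 = 78120937454 / 1024 = 39060468727/512 ≈ 76289977.982422.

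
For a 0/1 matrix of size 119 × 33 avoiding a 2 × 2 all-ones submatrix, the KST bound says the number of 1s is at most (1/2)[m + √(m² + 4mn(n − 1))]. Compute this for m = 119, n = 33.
z(119, 33; 2, 2) ≤ (1/2)[119 + √(119² + 4·119·33·32)] = (1/2)[119 + √516817] = 418.9499

Kővári–Sós–Turán: let r_1, ..., r_119 be the row sums and z = Σ r_i the total number of 1s. Each pair of columns can share at most one row with both entries 1 (else a 2×2 all-ones block appears), so Σ_i C(r_i, 2) ≤ C(33, 2) = 528. By convexity Σ_i C(r_i, 2) ≥ 119·C(z/119, 2) = z(z − 119)/(2·119), giving z² − 119z − 119·33·32 ≤ 0 and hence z ≤ (1/2)[119 + √(14161 + 4·125664)] = (1/2)[119 + √516817] ≈ (1/2)(119 + 718.8999) = 418.9499.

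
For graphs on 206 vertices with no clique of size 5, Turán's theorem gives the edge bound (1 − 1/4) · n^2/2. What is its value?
Turán density bound = (3/4) · 206^2/2 = 31827/2 ≈ 15913.5

Turán's theorem: ex(n, K_{r+1}) is achieved by the complete r-partite Turán graph T(n, r) with parts as balanced as possible, and is at most (1 − 1/r) · n^2/2. For r = 4, n = 206: the density bound is (3/4) · 42436/2 = 31827/2 ≈ 15913.5. The integer-valued extremum is e(T(206, 4)) = 15913, which is strictly less than the density bound 31827/2 since 4 ∤ 206 (the parts of T(206, 4) cannot all be equal).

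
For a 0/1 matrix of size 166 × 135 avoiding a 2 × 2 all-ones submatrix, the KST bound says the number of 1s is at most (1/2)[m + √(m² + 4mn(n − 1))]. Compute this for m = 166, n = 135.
z(166, 135; 2, 2) ≤ (1/2)[166 + √(166² + 4·166·135·134)] = (1/2)[166 + √12039316] = 1817.8859

Kővári–Sós–Turán: let r_1, ..., r_166 be the row sums and z = Σ r_i the total number of 1s. Each pair of columns can share at most one row with both entries 1 (else a 2×2 all-ones block appears), so Σ_i C(r_i, 2) ≤ C(135, 2) = 9045. By convexity Σ_i C(r_i, 2) ≥ 166·C(z/166, 2) = z(z − 166)/(2·166), giving z² − 166z − 166·135·134 ≤ 0 and hence z ≤ (1/2)[166 + √(27556 + 4·3002940)] = (1/2)[166 + √12039316] ≈ (1/2)(166 + 3469.7718) = 1817.8859.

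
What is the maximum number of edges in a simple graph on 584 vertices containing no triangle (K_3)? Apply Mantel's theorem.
ex(584, K_3) = ⌊584^2/4⌋ = 85264

Mantel (1907): a triangle-free graph on n vertices has at most ⌊n^2/4⌋ edges, with equality for the complete bipartite graph K_{⌊n/2⌋, ⌈n/2⌉}. For n = 584: ⌊584^2/4⌋ = ⌊341056/4⌋ = 85264. The extremal graph is K_{292, 292}, which has 292·292 = 85264 edges.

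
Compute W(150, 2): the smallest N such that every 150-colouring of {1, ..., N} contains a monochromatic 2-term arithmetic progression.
W(150, 2) = 150 + 1 = 151

A 2-term AP is any pair of integers, so a monochromatic 2-AP exists iff some colour is used at least twice. With 150 colours, the colouring i ↦ i on {1, ..., 150} uses each colour once, avoiding any monochromatic pair, so W(150, 2) > 150. For {1, ..., 151}, pigeonhole forces two integers of the same colour, which form a monochromatic 2-AP. Hence W(150, 2) = 151.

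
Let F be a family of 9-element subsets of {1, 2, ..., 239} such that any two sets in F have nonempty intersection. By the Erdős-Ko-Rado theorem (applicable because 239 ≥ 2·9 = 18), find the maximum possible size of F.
max |F| = C(238, 8) = 226702541072007

Erdős-Ko-Rado (1961): when n ≥ 2k, max |F| = C(n−1, k−1). The bound is attained by the star {A : i ∈ A} for any fixed i ∈ [n]. Here C(239−1, 9−1) = C(238, 8) = 226702541072007.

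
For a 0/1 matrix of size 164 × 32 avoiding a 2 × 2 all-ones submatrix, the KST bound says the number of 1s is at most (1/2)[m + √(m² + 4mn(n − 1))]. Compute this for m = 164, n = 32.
z(164, 32; 2, 2) ≤ (1/2)[164 + √(164² + 4·164·32·31)] = (1/2)[164 + √677648] = 493.5969

Kővári–Sós–Turán: let r_1, ..., r_164 be the row sums and z = Σ r_i the total number of 1s. Each pair of columns can share at most one row with both entries 1 (else a 2×2 all-ones block appears), so Σ_i C(r_i, 2) ≤ C(32, 2) = 496. By convexity Σ_i C(r_i, 2) ≥ 164·C(z/164, 2) = z(z − 164)/(2·164), giving z² − 164z − 164·32·31 ≤ 0 and hence z ≤ (1/2)[164 + √(26896 + 4·162688)] = (1/2)[164 + √677648] ≈ (1/2)(164 + 823.1938) = 493.5969.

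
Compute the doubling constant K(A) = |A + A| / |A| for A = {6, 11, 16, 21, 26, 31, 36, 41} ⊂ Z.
K = |A + A| / |A| = 15/8

Enumerate A + A = {a + b : a, b ∈ A}. With |A| = 8, there are |A|^2 = 64 ordered sum pairs; collecting distinct values, A + A = {12, 17, 22, 27, 32, 37, 42, 47, 52, 57, 62, 67, 72, 77, 82}, so |A + A| = 15. Thus K = 15/8. Here |A + A| = 2|A| − 1 = 15, the minimum possible — so K = 15/8 is minimal, which holds iff A is an arithmetic progression.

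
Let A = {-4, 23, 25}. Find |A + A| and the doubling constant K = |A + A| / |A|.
K = |A + A| / |A| = 6/3 = 2

Enumerate A + A = {a + b : a, b ∈ A}. With |A| = 3, there are |A|^2 = 9 ordered sum pairs; collecting distinct values, A + A = {-8, 19, 21, 46, 48, 50}, so |A + A| = 6. Thus K = 6/3 = 2. For comparison, the minimum possible |A + A| over all 3-element sets is 2·3 − 1 = 5 (so min K = 5/3), attained only by arithmetic progressions.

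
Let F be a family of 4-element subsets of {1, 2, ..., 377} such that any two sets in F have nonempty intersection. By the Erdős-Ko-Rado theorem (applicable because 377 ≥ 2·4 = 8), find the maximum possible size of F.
max |F| = C(376, 3) = 8789000

The Erdős-Ko-Rado theorem states: for n ≥ 2k, an intersecting family of k-subsets of an n-element set has size at most C(n − 1, k − 1), with equality for 'star' families {A ⊆ [n] : |A| = k, i ∈ A} (fix an element i). For n = 377, k = 4: C(376, 3) = 8789000.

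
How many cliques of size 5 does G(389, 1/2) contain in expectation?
E[# K_5] = C(389, 5) · (1/2)^C(5, 2) = 72336764577 / 2^10 ≈ 70641371.657227

For each 5-subset S of vertices (there are C(389, 5) = 72336764577 such S), let X_S = 1 if S induces a K_5 (all C(5, 2) = 10 edges present). Then P(X_S = 1) = (1/2)^10 = 1/1024. By linearity of expectation, E[# K_5] = C(389, 5) · (1/2)^10 = 72336764577 / 1024 ≈ 70641371.657227.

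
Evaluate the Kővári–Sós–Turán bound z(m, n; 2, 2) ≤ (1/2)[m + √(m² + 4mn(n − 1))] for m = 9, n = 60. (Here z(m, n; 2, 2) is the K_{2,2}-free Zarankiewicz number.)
z(9, 60; 2, 2) ≤ (1/2)[9 + √(9² + 4·9·60·59)] = (1/2)[9 + √127521] = 183.0504

Kővári–Sós–Turán: let r_1, ..., r_9 be the row sums and z = Σ r_i the total number of 1s. Each pair of columns can share at most one row with both entries 1 (else a 2×2 all-ones block appears), so Σ_i C(r_i, 2) ≤ C(60, 2) = 1770. By convexity Σ_i C(r_i, 2) ≥ 9·C(z/9, 2) = z(z − 9)/(2·9), giving z² − 9z − 9·60·59 ≤ 0 and hence z ≤ (1/2)[9 + √(81 + 4·31860)] = (1/2)[9 + √127521] ≈ (1/2)(9 + 357.1008) = 183.0504.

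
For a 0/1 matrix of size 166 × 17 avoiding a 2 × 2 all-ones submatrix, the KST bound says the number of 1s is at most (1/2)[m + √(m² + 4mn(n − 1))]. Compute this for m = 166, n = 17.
z(166, 17; 2, 2) ≤ (1/2)[166 + √(166² + 4·166·17·16)] = (1/2)[166 + √208164] = 311.125

Kővári–Sós–Turán: let r_1, ..., r_166 be the row sums and z = Σ r_i the total number of 1s. Each pair of columns can share at most one row with both entries 1 (else a 2×2 all-ones block appears), so Σ_i C(r_i, 2) ≤ C(17, 2) = 136. By convexity Σ_i C(r_i, 2) ≥ 166·C(z/166, 2) = z(z − 166)/(2·166), giving z² − 166z − 166·17·16 ≤ 0 and hence z ≤ (1/2)[166 + √(27556 + 4·45152)] = (1/2)[166 + √208164] ≈ (1/2)(166 + 456.2499) = 311.125.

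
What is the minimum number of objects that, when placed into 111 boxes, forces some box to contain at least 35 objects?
n = (35 − 1)·111 + 1 = 3775

By the generalised pigeonhole principle, to guarantee some box contains ≥ r objects we need more than (r − 1) · k objects total. Threshold: n = (r − 1) · k + 1. With r = 35 and k = 111: n = 34 · 111 + 1 = 3774 + 1 = 3775. For n = 3774 = 34 · 111, we can put exactly 34 objects in every box, avoiding 35 in any single one — so 3775 is tight.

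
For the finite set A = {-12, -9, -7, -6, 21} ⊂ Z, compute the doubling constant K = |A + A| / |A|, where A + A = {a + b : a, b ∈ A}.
K = |A + A| / |A| = 14/5

Enumerate A + A = {a + b : a, b ∈ A}. With |A| = 5, there are |A|^2 = 25 ordered sum pairs; collecting distinct values, A + A = {-24, -21, -19, -18, -16, -15, -14, -13, -12, 9, 12, 14, 15, 42}, so |A + A| = 14. Thus K = 14/5. For comparison, the minimum possible |A + A| over all 5-element sets is 2·5 − 1 = 9 (so min K = 9/5), attained only by arithmetic progressions.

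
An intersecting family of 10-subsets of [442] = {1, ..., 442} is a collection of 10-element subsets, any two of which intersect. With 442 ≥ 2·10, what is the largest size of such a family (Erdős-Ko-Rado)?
max |F| = C(441, 9) = 1601406816880108315

The Erdős-Ko-Rado theorem states: for n ≥ 2k, an intersecting family of k-subsets of an n-element set has size at most C(n − 1, k − 1), with equality for 'star' families {A ⊆ [n] : |A| = k, i ∈ A} (fix an element i). For n = 442, k = 10: C(441, 9) = 1601406816880108315.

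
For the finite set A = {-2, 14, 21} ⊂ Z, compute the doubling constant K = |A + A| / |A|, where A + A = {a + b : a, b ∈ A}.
K = |A + A| / |A| = 6/3 = 2

Enumerate A + A = {a + b : a, b ∈ A}. With |A| = 3, there are |A|^2 = 9 ordered sum pairs; collecting distinct values, A + A = {-4, 12, 19, 28, 35, 42}, so |A + A| = 6. Thus K = 6/3 = 2. For comparison, the minimum possible |A + A| over all 3-element sets is 2·3 − 1 = 5 (so min K = 5/3), attained only by arithmetic progressions.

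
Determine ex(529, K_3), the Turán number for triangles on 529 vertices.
ex(529, K_3) = ⌊529^2/4⌋ = 69960

Mantel (1907): a triangle-free graph on n vertices has at most ⌊n^2/4⌋ edges, with equality for the complete bipartite graph K_{⌊n/2⌋, ⌈n/2⌉}. For n = 529: ⌊529^2/4⌋ = ⌊279841/4⌋ = 69960. The extremal graph is K_{264, 265}, which has 264·265 = 69960 edges.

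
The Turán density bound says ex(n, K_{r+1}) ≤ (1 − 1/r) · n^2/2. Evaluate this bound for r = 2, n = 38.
Turán density bound = (1/2) · 38^2/2 = 361

Turán's theorem: ex(n, K_{r+1}) is achieved by the complete r-partite Turán graph T(n, r) with parts as balanced as possible, and is at most (1 − 1/r) · n^2/2. For r = 2, n = 38: the density bound is (1/2) · 1444/2 = 361. Since 2 ∣ 38, the Turán graph T(38, 2) has parts of equal size 19, and its edge count e(T(38, 2)) = 361 attains the density bound exactly.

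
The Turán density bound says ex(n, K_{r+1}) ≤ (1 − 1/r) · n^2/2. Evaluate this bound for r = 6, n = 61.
Turán density bound = (5/6) · 61^2/2 = 18605/12 ≈ 1550.4167

Turán's theorem: ex(n, K_{r+1}) is achieved by the complete r-partite Turán graph T(n, r) with parts as balanced as possible, and is at most (1 − 1/r) · n^2/2. For r = 6, n = 61: the density bound is (5/6) · 3721/2 = 18605/12 ≈ 1550.4167. The integer-valued extremum is e(T(61, 6)) = 1550, which is strictly less than the density bound 18605/12 since 6 ∤ 61 (the parts of T(61, 6) cannot all be equal).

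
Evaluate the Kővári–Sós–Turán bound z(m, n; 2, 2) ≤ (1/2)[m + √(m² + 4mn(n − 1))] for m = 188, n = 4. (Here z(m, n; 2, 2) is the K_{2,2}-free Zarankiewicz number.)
z(188, 4; 2, 2) ≤ (1/2)[188 + √(188² + 4·188·4·3)] = (1/2)[188 + √44368] = 199.3186

Kővári–Sós–Turán: let r_1, ..., r_188 be the row sums and z = Σ r_i the total number of 1s. Each pair of columns can share at most one row with both entries 1 (else a 2×2 all-ones block appears), so Σ_i C(r_i, 2) ≤ C(4, 2) = 6. By convexity Σ_i C(r_i, 2) ≥ 188·C(z/188, 2) = z(z − 188)/(2·188), giving z² − 188z − 188·4·3 ≤ 0 and hence z ≤ (1/2)[188 + √(35344 + 4·2256)] = (1/2)[188 + √44368] ≈ (1/2)(188 + 210.6371) = 199.3186.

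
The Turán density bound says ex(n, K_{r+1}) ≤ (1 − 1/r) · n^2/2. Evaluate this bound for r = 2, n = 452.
Turán density bound = (1/2) · 452^2/2 = 51076

Turán's theorem: ex(n, K_{r+1}) is achieved by the complete r-partite Turán graph T(n, r) with parts as balanced as possible, and is at most (1 − 1/r) · n^2/2. For r = 2, n = 452: the density bound is (1/2) · 204304/2 = 51076. Since 2 ∣ 452, the Turán graph T(452, 2) has parts of equal size 226, and its edge count e(T(452, 2)) = 51076 attains the density bound exactly.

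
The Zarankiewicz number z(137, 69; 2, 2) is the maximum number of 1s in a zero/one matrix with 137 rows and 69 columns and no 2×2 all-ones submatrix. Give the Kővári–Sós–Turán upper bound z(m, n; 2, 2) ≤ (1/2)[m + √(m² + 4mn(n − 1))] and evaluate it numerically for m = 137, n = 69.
z(137, 69; 2, 2) ≤ (1/2)[137 + √(137² + 4·137·69·68)] = (1/2)[137 + √2589985] = 873.1715

Kővári–Sós–Turán: let r_1, ..., r_137 be the row sums and z = Σ r_i the total number of 1s. Each pair of columns can share at most one row with both entries 1 (else a 2×2 all-ones block appears), so Σ_i C(r_i, 2) ≤ C(69, 2) = 2346. By convexity Σ_i C(r_i, 2) ≥ 137·C(z/137, 2) = z(z − 137)/(2·137), giving z² − 137z − 137·69·68 ≤ 0 and hence z ≤ (1/2)[137 + √(18769 + 4·642804)] = (1/2)[137 + √2589985] ≈ (1/2)(137 + 1609.343) = 873.1715.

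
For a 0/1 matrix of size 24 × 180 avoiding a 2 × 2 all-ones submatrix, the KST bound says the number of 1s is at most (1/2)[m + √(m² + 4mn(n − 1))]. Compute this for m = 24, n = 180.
z(24, 180; 2, 2) ≤ (1/2)[24 + √(24² + 4·24·180·179)] = (1/2)[24 + √3093696] = 891.4453

Kővári–Sós–Turán: let r_1, ..., r_24 be the row sums and z = Σ r_i the total number of 1s. Each pair of columns can share at most one row with both entries 1 (else a 2×2 all-ones block appears), so Σ_i C(r_i, 2) ≤ C(180, 2) = 16110. By convexity Σ_i C(r_i, 2) ≥ 24·C(z/24, 2) = z(z − 24)/(2·24), giving z² − 24z − 24·180·179 ≤ 0 and hence z ≤ (1/2)[24 + √(576 + 4·773280)] = (1/2)[24 + √3093696] ≈ (1/2)(24 + 1758.8906) = 891.4453.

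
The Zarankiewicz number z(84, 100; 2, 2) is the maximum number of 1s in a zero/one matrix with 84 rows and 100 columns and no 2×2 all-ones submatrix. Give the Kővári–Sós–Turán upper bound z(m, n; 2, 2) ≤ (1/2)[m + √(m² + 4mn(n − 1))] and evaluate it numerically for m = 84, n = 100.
z(84, 100; 2, 2) ≤ (1/2)[84 + √(84² + 4·84·100·99)] = (1/2)[84 + √3333456] = 954.8877

Kővári–Sós–Turán: let r_1, ..., r_84 be the row sums and z = Σ r_i the total number of 1s. Each pair of columns can share at most one row with both entries 1 (else a 2×2 all-ones block appears), so Σ_i C(r_i, 2) ≤ C(100, 2) = 4950. By convexity Σ_i C(r_i, 2) ≥ 84·C(z/84, 2) = z(z − 84)/(2·84), giving z² − 84z − 84·100·99 ≤ 0 and hence z ≤ (1/2)[84 + √(7056 + 4·831600)] = (1/2)[84 + √3333456] ≈ (1/2)(84 + 1825.7755) = 954.8877.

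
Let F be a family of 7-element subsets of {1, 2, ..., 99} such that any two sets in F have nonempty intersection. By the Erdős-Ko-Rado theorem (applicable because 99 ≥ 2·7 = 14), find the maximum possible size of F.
max |F| = C(98, 6) = 1052618392

The Erdős-Ko-Rado theorem states: for n ≥ 2k, an intersecting family of k-subsets of an n-element set has size at most C(n − 1, k − 1), with equality for 'star' families {A ⊆ [n] : |A| = k, i ∈ A} (fix an element i). For n = 99, k = 7: C(98, 6) = 1052618392.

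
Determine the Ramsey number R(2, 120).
R(2, 120) = 120

R(2, k) = k for all k ≥ 2: in a 2-colouring of K_k, either some edge is red (a red K_2) or all edges are blue (a blue K_k). And K_{119} coloured all-blue has no blue K_120, so R(2, 120) > 119. Hence R(2, 120) = 120.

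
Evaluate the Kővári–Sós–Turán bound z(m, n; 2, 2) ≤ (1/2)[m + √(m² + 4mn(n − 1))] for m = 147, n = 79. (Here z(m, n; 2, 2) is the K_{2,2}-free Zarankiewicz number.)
z(147, 79; 2, 2) ≤ (1/2)[147 + √(147² + 4·147·79·78)] = (1/2)[147 + √3644865] = 1028.0765

Kővári–Sós–Turán: let r_1, ..., r_147 be the row sums and z = Σ r_i the total number of 1s. Each pair of columns can share at most one row with both entries 1 (else a 2×2 all-ones block appears), so Σ_i C(r_i, 2) ≤ C(79, 2) = 3081. By convexity Σ_i C(r_i, 2) ≥ 147·C(z/147, 2) = z(z − 147)/(2·147), giving z² − 147z − 147·79·78 ≤ 0 and hence z ≤ (1/2)[147 + √(21609 + 4·905814)] = (1/2)[147 + √3644865] ≈ (1/2)(147 + 1909.153) = 1028.0765.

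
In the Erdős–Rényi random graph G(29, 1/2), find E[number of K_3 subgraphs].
E[# K_3] = C(29, 3) · (1/2)^C(3, 2) = 3654 / 2^3 = 1827/4 = 456.75

For each 3-subset S of vertices (there are C(29, 3) = 3654 such S), let X_S = 1 if S induces a K_3 (all C(3, 2) = 3 edges present). Then P(X_S = 1) = (1/2)^3 = 1/8. By linearity of expectation, E[# K_3] = C(29, 3) · (1/2)^3 = 3654 / 8 = 1827/4 = 456.75.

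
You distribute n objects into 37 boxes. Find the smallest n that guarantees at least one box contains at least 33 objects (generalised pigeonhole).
n = (33 − 1)·37 + 1 = 1185

By the generalised pigeonhole principle, to guarantee some box contains ≥ r objects we need more than (r − 1) · k objects total. Threshold: n = (r − 1) · k + 1. With r = 33 and k = 37: n = 32 · 37 + 1 = 1184 + 1 = 1185. For n = 1184 = 32 · 37, we can put exactly 32 objects in every box, avoiding 33 in any single one — so 1185 is tight.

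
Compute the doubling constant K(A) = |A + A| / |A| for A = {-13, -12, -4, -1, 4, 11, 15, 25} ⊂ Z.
K = |A + A| / |A| = 33/8

Enumerate A + A = {a + b : a, b ∈ A}. With |A| = 8, there are |A|^2 = 64 ordered sum pairs; collecting distinct values, A + A = {-26, -25, -24, -17, -16, -14, -13, -9, -8, -5, -2, -1, 0, 2, 3, 7, 8, 10, 11, 12, 13, 14, 15, 19, 21, 22, 24, 26, 29, 30, 36, 40, 50}, so |A + A| = 33. Thus K = 33/8. For comparison, the minimum possible |A + A| over all 8-element sets is 2·8 − 1 = 15 (so min K = 15/8), attained only by arithmetic progressions.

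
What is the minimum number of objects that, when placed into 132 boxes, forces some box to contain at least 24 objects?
n = (24 − 1)·132 + 1 = 3037

By the generalised pigeonhole principle, to guarantee some box contains ≥ r objects we need more than (r − 1) · k objects total. Threshold: n = (r − 1) · k + 1. With r = 24 and k = 132: n = 23 · 132 + 1 = 3036 + 1 = 3037. For n = 3036 = 23 · 132, we can put exactly 23 objects in every box, avoiding 24 in any single one — so 3037 is tight.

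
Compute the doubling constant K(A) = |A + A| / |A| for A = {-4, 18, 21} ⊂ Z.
K = |A + A| / |A| = 6/3 = 2

Enumerate A + A = {a + b : a, b ∈ A}. With |A| = 3, there are |A|^2 = 9 ordered sum pairs; collecting distinct values, A + A = {-8, 14, 17, 36, 39, 42}, so |A + A| = 6. Thus K = 6/3 = 2. For comparison, the minimum possible |A + A| over all 3-element sets is 2·3 − 1 = 5 (so min K = 5/3), attained only by arithmetic progressions.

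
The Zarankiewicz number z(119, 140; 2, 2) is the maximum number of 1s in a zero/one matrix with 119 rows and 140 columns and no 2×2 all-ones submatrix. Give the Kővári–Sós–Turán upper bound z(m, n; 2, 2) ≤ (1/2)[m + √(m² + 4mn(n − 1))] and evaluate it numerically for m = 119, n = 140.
z(119, 140; 2, 2) ≤ (1/2)[119 + √(119² + 4·119·140·139)] = (1/2)[119 + √9277121] = 1582.4183

Kővári–Sós–Turán: let r_1, ..., r_119 be the row sums and z = Σ r_i the total number of 1s. Each pair of columns can share at most one row with both entries 1 (else a 2×2 all-ones block appears), so Σ_i C(r_i, 2) ≤ C(140, 2) = 9730. By convexity Σ_i C(r_i, 2) ≥ 119·C(z/119, 2) = z(z − 119)/(2·119), giving z² − 119z − 119·140·139 ≤ 0 and hence z ≤ (1/2)[119 + √(14161 + 4·2315740)] = (1/2)[119 + √9277121] ≈ (1/2)(119 + 3045.8367) = 1582.4183.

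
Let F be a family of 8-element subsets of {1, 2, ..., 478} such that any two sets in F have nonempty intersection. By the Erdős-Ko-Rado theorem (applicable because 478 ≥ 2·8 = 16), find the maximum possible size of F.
max |F| = C(477, 7) = 1066573510019820

The Erdős-Ko-Rado theorem states: for n ≥ 2k, an intersecting family of k-subsets of an n-element set has size at most C(n − 1, k − 1), with equality for 'star' families {A ⊆ [n] : |A| = k, i ∈ A} (fix an element i). For n = 478, k = 8: C(477, 7) = 1066573510019820.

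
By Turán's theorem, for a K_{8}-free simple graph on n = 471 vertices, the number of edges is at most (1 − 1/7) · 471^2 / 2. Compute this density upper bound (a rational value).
Turán density bound = (6/7) · 471^2/2 = 665523/7 ≈ 95074.7143

Turán's theorem: ex(n, K_{r+1}) is achieved by the complete r-partite Turán graph T(n, r) with parts as balanced as possible, and is at most (1 − 1/r) · n^2/2. For r = 7, n = 471: the density bound is (6/7) · 221841/2 = 665523/7 ≈ 95074.7143. The integer-valued extremum is e(T(471, 7)) = 95074, which is strictly less than the density bound 665523/7 since 7 ∤ 471 (the parts of T(471, 7) cannot all be equal).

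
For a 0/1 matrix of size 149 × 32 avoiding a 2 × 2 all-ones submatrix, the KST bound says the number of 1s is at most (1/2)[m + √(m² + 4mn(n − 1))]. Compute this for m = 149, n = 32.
z(149, 32; 2, 2) ≤ (1/2)[149 + √(149² + 4·149·32·31)] = (1/2)[149 + √613433] = 466.1098

Kővári–Sós–Turán: let r_1, ..., r_149 be the row sums and z = Σ r_i the total number of 1s. Each pair of columns can share at most one row with both entries 1 (else a 2×2 all-ones block appears), so Σ_i C(r_i, 2) ≤ C(32, 2) = 496. By convexity Σ_i C(r_i, 2) ≥ 149·C(z/149, 2) = z(z − 149)/(2·149), giving z² − 149z − 149·32·31 ≤ 0 and hence z ≤ (1/2)[149 + √(22201 + 4·147808)] = (1/2)[149 + √613433] ≈ (1/2)(149 + 783.2196) = 466.1098.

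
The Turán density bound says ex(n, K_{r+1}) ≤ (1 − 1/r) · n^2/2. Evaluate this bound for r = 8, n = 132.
Turán density bound = (7/8) · 132^2/2 = 7623

Turán's theorem: ex(n, K_{r+1}) is achieved by the complete r-partite Turán graph T(n, r) with parts as balanced as possible, and is at most (1 − 1/r) · n^2/2. For r = 8, n = 132: the density bound is (7/8) · 17424/2 = 7623. The integer-valued extremum is e(T(132, 8)) = 7622, which is strictly less than the density bound 7623 since 8 ∤ 132 (the parts of T(132, 8) cannot all be equal).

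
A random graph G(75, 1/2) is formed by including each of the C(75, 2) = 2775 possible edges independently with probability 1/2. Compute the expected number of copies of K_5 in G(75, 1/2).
E[# K_5] = C(75, 5) · (1/2)^C(5, 2) = 17259390 / 2^10 = 8629695/512 ≈ 16854.873047

For each 5-subset S of vertices (there are C(75, 5) = 17259390 such S), let X_S = 1 if S induces a K_5 (all C(5, 2) = 10 edges present). Then P(X_S = 1) = (1/2)^10 = 1/1024. By linearity of expectation, E[# K_5] = C(75, 5) · (1/2)^10 = 17259390 / 1024 = 8629695/512 ≈ 16854.873047.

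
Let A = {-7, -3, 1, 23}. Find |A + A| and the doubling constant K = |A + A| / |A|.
K = |A + A| / |A| = 9/4

Enumerate A + A = {a + b : a, b ∈ A}. With |A| = 4, there are |A|^2 = 16 ordered sum pairs; collecting distinct values, A + A = {-14, -10, -6, -2, 2, 16, 20, 24, 46}, so |A + A| = 9. Thus K = 9/4. For comparison, the minimum possible |A + A| over all 4-element sets is 2·4 − 1 = 7 (so min K = 7/4), attained only by arithmetic progressions.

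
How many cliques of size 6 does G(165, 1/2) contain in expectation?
E[# K_6] = C(165, 6) · (1/2)^C(6, 2) = 25564880880 / 2^15 = 1597805055/2048 ≈ 780178.249512

For each 6-subset S of vertices (there are C(165, 6) = 25564880880 such S), let X_S = 1 if S induces a K_6 (all C(6, 2) = 15 edges present). Then P(X_S = 1) = (1/2)^15 = 1/32768. By linearity of expectation, E[# K_6] = C(165, 6) · (1/2)^15 = 25564880880 / 32768 = 1597805055/2048 ≈ 780178.249512.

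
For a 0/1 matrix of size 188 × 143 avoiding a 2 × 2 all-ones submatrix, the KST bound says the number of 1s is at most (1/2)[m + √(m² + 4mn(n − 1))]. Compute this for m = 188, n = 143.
z(188, 143; 2, 2) ≤ (1/2)[188 + √(188² + 4·188·143·142)] = (1/2)[188 + √15305456] = 2050.1094

Kővári–Sós–Turán: let r_1, ..., r_188 be the row sums and z = Σ r_i the total number of 1s. Each pair of columns can share at most one row with both entries 1 (else a 2×2 all-ones block appears), so Σ_i C(r_i, 2) ≤ C(143, 2) = 10153. By convexity Σ_i C(r_i, 2) ≥ 188·C(z/188, 2) = z(z − 188)/(2·188), giving z² − 188z − 188·143·142 ≤ 0 and hence z ≤ (1/2)[188 + √(35344 + 4·3817528)] = (1/2)[188 + √15305456] ≈ (1/2)(188 + 3912.2188) = 2050.1094.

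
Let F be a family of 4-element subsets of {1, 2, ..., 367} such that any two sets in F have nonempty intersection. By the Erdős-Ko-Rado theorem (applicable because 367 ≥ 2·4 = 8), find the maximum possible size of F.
max |F| = C(366, 3) = 8104460

The Erdős-Ko-Rado theorem states: for n ≥ 2k, an intersecting family of k-subsets of an n-element set has size at most C(n − 1, k − 1), with equality for 'star' families {A ⊆ [n] : |A| = k, i ∈ A} (fix an element i). For n = 367, k = 4: C(366, 3) = 8104460.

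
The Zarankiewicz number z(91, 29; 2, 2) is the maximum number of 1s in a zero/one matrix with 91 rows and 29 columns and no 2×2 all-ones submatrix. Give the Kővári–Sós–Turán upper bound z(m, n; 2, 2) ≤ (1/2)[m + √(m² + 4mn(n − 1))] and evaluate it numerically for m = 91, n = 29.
z(91, 29; 2, 2) ≤ (1/2)[91 + √(91² + 4·91·29·28)] = (1/2)[91 + √303849] = 321.1125

Kővári–Sós–Turán: let r_1, ..., r_91 be the row sums and z = Σ r_i the total number of 1s. Each pair of columns can share at most one row with both entries 1 (else a 2×2 all-ones block appears), so Σ_i C(r_i, 2) ≤ C(29, 2) = 406. By convexity Σ_i C(r_i, 2) ≥ 91·C(z/91, 2) = z(z − 91)/(2·91), giving z² − 91z − 91·29·28 ≤ 0 and hence z ≤ (1/2)[91 + √(8281 + 4·73892)] = (1/2)[91 + √303849] ≈ (1/2)(91 + 551.225) = 321.1125.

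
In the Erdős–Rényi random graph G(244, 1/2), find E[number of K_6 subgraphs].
E[# K_6] = C(244, 6) · (1/2)^C(6, 2) = 275489565912 / 2^15 = 34436195739/4096 ≈ 8407274.350342

For each 6-subset S of vertices (there are C(244, 6) = 275489565912 such S), let X_S = 1 if S induces a K_6 (all C(6, 2) = 15 edges present). Then P(X_S = 1) = (1/2)^15 = 1/32768. By linearity of expectation, E[# K_6] = C(244, 6) · (1/2)^15 = 275489565912 / 32768 = 34436195739/4096 ≈ 8407274.350342.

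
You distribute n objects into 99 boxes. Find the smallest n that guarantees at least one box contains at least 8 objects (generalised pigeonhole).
n = (8 − 1)·99 + 1 = 694

By the generalised pigeonhole principle, to guarantee some box contains ≥ r objects we need more than (r − 1) · k objects total. Threshold: n = (r − 1) · k + 1. With r = 8 and k = 99: n = 7 · 99 + 1 = 693 + 1 = 694. For n = 693 = 7 · 99, we can put exactly 7 objects in every box, avoiding 8 in any single one — so 694 is tight.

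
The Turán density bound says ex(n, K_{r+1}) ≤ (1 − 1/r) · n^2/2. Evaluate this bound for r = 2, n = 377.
Turán density bound = (1/2) · 377^2/2 = 142129/4 ≈ 35532.25

Turán's theorem: ex(n, K_{r+1}) is achieved by the complete r-partite Turán graph T(n, r) with parts as balanced as possible, and is at most (1 − 1/r) · n^2/2. For r = 2, n = 377: the density bound is (1/2) · 142129/2 = 142129/4 ≈ 35532.25. The integer-valued extremum is e(T(377, 2)) = 35532, which is strictly less than the density bound 142129/4 since 2 ∤ 377 (the parts of T(377, 2) cannot all be equal).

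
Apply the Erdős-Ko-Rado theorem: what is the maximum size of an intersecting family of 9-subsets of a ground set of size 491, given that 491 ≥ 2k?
max |F| = C(490, 8) = 77822234984371185

The Erdős-Ko-Rado theorem states: for n ≥ 2k, an intersecting family of k-subsets of an n-element set has size at most C(n − 1, k − 1), with equality for 'star' families {A ⊆ [n] : |A| = k, i ∈ A} (fix an element i). For n = 491, k = 9: C(490, 8) = 77822234984371185.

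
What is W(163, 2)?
W(163, 2) = 163 + 1 = 164

A 2-term AP is any pair of integers, so a monochromatic 2-AP exists iff some colour is used at least twice. With 163 colours, the colouring i ↦ i on {1, ..., 163} uses each colour once, avoiding any monochromatic pair, so W(163, 2) > 163. For {1, ..., 164}, pigeonhole forces two integers of the same colour, which form a monochromatic 2-AP. Hence W(163, 2) = 164.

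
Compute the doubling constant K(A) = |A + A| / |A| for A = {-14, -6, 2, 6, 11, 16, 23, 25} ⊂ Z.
K = |A + A| / |A| = 32/8 = 4

Enumerate A + A = {a + b : a, b ∈ A}. With |A| = 8, there are |A|^2 = 64 ordered sum pairs; collecting distinct values, A + A = {-28, -20, -12, -8, -4, -3, 0, 2, 4, 5, 8, 9, 10, 11, 12, 13, 17, 18, 19, 22, 25, 27, 29, 31, 32, 34, 36, 39, 41, 46, 48, 50}, so |A + A| = 32. Thus K = 32/8 = 4. For comparison, the minimum possible |A + A| over all 8-element sets is 2·8 − 1 = 15 (so min K = 15/8), attained only by arithmetic progressions.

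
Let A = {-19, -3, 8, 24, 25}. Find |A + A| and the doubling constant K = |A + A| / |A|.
K = |A + A| / |A| = 14/5

Enumerate A + A = {a + b : a, b ∈ A}. With |A| = 5, there are |A|^2 = 25 ordered sum pairs; collecting distinct values, A + A = {-38, -22, -11, -6, 5, 6, 16, 21, 22, 32, 33, 48, 49, 50}, so |A + A| = 14. Thus K = 14/5. For comparison, the minimum possible |A + A| over all 5-element sets is 2·5 − 1 = 9 (so min K = 9/5), attained only by arithmetic progressions.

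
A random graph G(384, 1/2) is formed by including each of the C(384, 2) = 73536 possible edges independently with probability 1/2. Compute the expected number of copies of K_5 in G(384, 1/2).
E[# K_5] = C(384, 5) · (1/2)^C(5, 2) = 67782984576 / 2^10 = 529554567/8 = 66194320.875

For each 5-subset S of vertices (there are C(384, 5) = 67782984576 such S), let X_S = 1 if S induces a K_5 (all C(5, 2) = 10 edges present). Then P(X_S = 1) = (1/2)^10 = 1/1024. By linearity of expectation, E[# K_5] = C(384, 5) · (1/2)^10 = 67782984576 / 1024 = 529554567/8 = 66194320.875.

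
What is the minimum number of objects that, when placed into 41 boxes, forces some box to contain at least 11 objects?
n = (11 − 1)·41 + 1 = 411

By the generalised pigeonhole principle, to guarantee some box contains ≥ r objects we need more than (r − 1) · k objects total. Threshold: n = (r − 1) · k + 1. With r = 11 and k = 41: n = 10 · 41 + 1 = 410 + 1 = 411. For n = 410 = 10 · 41, we can put exactly 10 objects in every box, avoiding 11 in any single one — so 411 is tight.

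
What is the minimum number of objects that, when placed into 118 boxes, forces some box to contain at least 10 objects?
n = (10 − 1)·118 + 1 = 1063

By the generalised pigeonhole principle, to guarantee some box contains ≥ r objects we need more than (r − 1) · k objects total. Threshold: n = (r − 1) · k + 1. With r = 10 and k = 118: n = 9 · 118 + 1 = 1062 + 1 = 1063. For n = 1062 = 9 · 118, we can put exactly 9 objects in every box, avoiding 10 in any single one — so 1063 is tight.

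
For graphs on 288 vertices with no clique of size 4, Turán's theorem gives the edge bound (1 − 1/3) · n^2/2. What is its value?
Turán density bound = (2/3) · 288^2/2 = 27648

Turán's theorem: ex(n, K_{r+1}) is achieved by the complete r-partite Turán graph T(n, r) with parts as balanced as possible, and is at most (1 − 1/r) · n^2/2. For r = 3, n = 288: the density bound is (2/3) · 82944/2 = 27648. Since 3 ∣ 288, the Turán graph T(288, 3) has parts of equal size 96, and its edge count e(T(288, 3)) = 27648 attains the density bound exactly.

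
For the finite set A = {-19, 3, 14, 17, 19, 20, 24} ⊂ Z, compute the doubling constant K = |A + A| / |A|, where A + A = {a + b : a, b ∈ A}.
K = |A + A| / |A| = 26/7

Enumerate A + A = {a + b : a, b ∈ A}. With |A| = 7, there are |A|^2 = 49 ordered sum pairs; collecting distinct values, A + A = {-38, -16, -5, -2, 0, 1, 5, 6, 17, 20, 22, 23, 27, 28, 31, 33, 34, 36, 37, 38, 39, 40, 41, 43, 44, 48}, so |A + A| = 26. Thus K = 26/7. For comparison, the minimum possible |A + A| over all 7-element sets is 2·7 − 1 = 13 (so min K = 13/7), attained only by arithmetic progressions.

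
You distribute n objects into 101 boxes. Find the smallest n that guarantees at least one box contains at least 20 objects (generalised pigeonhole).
n = (20 − 1)·101 + 1 = 1920

By the generalised pigeonhole principle, to guarantee some box contains ≥ r objects we need more than (r − 1) · k objects total. Threshold: n = (r − 1) · k + 1. With r = 20 and k = 101: n = 19 · 101 + 1 = 1919 + 1 = 1920. For n = 1919 = 19 · 101, we can put exactly 19 objects in every box, avoiding 20 in any single one — so 1920 is tight.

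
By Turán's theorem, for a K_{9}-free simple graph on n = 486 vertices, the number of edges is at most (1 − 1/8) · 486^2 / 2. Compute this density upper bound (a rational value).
Turán density bound = (7/8) · 486^2/2 = 413343/4 ≈ 103335.75

Turán's theorem: ex(n, K_{r+1}) is achieved by the complete r-partite Turán graph T(n, r) with parts as balanced as possible, and is at most (1 − 1/r) · n^2/2. For r = 8, n = 486: the density bound is (7/8) · 236196/2 = 413343/4 ≈ 103335.75. The integer-valued extremum is e(T(486, 8)) = 103335, which is strictly less than the density bound 413343/4 since 8 ∤ 486 (the parts of T(486, 8) cannot all be equal).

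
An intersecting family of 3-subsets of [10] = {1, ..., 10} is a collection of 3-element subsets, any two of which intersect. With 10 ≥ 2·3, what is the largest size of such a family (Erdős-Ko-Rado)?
max |F| = C(9, 2) = 36

Erdős-Ko-Rado (1961): when n ≥ 2k, max |F| = C(n−1, k−1). The bound is attained by the star {A : i ∈ A} for any fixed i ∈ [n]. Here C(10−1, 3−1) = C(9, 2) = 36.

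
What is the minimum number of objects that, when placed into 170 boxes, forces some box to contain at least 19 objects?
n = (19 − 1)·170 + 1 = 3061

By the generalised pigeonhole principle, to guarantee some box contains ≥ r objects we need more than (r − 1) · k objects total. Threshold: n = (r − 1) · k + 1. With r = 19 and k = 170: n = 18 · 170 + 1 = 3060 + 1 = 3061. For n = 3060 = 18 · 170, we can put exactly 18 objects in every box, avoiding 19 in any single one — so 3061 is tight.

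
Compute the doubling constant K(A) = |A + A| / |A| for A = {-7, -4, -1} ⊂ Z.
K = |A + A| / |A| = 5/3

Enumerate A + A = {a + b : a, b ∈ A}. With |A| = 3, there are |A|^2 = 9 ordered sum pairs; collecting distinct values, A + A = {-14, -11, -8, -5, -2}, so |A + A| = 5. Thus K = 5/3. Here |A + A| = 2|A| − 1 = 5, the minimum possible — so K = 5/3 is minimal, which holds iff A is an arithmetic progression.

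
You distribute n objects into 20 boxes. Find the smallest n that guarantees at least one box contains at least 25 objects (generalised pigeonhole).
n = (25 − 1)·20 + 1 = 481

By the generalised pigeonhole principle, to guarantee some box contains ≥ r objects we need more than (r − 1) · k objects total. Threshold: n = (r − 1) · k + 1. With r = 25 and k = 20: n = 24 · 20 + 1 = 480 + 1 = 481. For n = 480 = 24 · 20, we can put exactly 24 objects in every box, avoiding 25 in any single one — so 481 is tight.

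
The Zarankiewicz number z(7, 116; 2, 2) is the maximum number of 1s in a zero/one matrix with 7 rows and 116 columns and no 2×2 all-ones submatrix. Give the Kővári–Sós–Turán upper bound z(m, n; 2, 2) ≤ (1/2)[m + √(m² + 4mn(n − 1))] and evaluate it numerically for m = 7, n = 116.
z(7, 116; 2, 2) ≤ (1/2)[7 + √(7² + 4·7·116·115)] = (1/2)[7 + √373569] = 309.1015

Kővári–Sós–Turán: let r_1, ..., r_7 be the row sums and z = Σ r_i the total number of 1s. Each pair of columns can share at most one row with both entries 1 (else a 2×2 all-ones block appears), so Σ_i C(r_i, 2) ≤ C(116, 2) = 6670. By convexity Σ_i C(r_i, 2) ≥ 7·C(z/7, 2) = z(z − 7)/(2·7), giving z² − 7z − 7·116·115 ≤ 0 and hence z ≤ (1/2)[7 + √(49 + 4·93380)] = (1/2)[7 + √373569] ≈ (1/2)(7 + 611.2029) = 309.1015.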